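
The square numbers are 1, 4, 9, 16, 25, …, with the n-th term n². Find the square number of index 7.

49

The 7th square number is n² with n = 7.
7² = 49.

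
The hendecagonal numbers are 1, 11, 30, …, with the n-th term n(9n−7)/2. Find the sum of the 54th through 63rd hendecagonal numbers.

Σ i(9i−7)/2 = (9Σi² − 7Σi) / 2 over i = 54..63.
Σi = 2016 − 1431 = 585 and Σi² = 85344 − 51039 = 34305.
(9·34305 − 7·585) / 2 = 304650/2 = 152325.

152325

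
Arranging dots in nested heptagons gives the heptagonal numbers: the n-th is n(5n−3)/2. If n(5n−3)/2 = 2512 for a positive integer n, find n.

Set n(5n−3)/2 = 2512, giving 5n² − 3n − 5024 = 0.
The discriminant is 9 + 40·2512 = 100489, and √100489 = 317.
So n = (3 + 317) / 10 = 320/10 = 32.
Check: 32·(5·32 − 3)/2 = 2512. ✓

32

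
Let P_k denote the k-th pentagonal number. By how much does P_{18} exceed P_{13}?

230

18·(3·18 − 1)/2 = 477 and 13·(3·13 − 1)/2 = 247.
Difference: 477 − 247 = 230.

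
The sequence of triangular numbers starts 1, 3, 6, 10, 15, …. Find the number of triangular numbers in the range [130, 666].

21

The n-th triangular number is n(n+1)/2.
Smallest index with value ≥ 130: n = 16 (giving 136).
Largest index with value ≤ 666: n = 36 (giving 666).
Indices 16 through 36: 21 terms.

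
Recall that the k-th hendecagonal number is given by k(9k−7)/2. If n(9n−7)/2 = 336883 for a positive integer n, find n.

274

Set n(9n−7)/2 = 336883, giving 9n² − 7n − 673766 = 0.
The discriminant is 49 + 72·336883 = 24255625, and √24255625 = 4925.
So n = (7 + 4925) / 18 = 4932/18 = 274.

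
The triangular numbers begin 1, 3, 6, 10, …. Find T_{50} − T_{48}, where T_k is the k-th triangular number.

50·51/2 = 1275 and 48·49/2 = 1176.
Difference: 1275 − 1176 = 99.

99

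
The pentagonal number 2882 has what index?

Set n(3n−1)/2 = 2882, giving 3n² − n − 5764 = 0.
The discriminant is 1 + 24·2882 = 69169, and √69169 = 263.
So n = (1 + 263) / 6 = 264/6 = 44.

44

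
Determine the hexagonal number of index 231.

231·(2·231 − 1) = 231·461 = 106491.

106491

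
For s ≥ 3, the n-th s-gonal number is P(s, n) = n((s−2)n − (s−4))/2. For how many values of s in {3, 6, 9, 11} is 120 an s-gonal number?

s = 3: P(3, 15) = 120. ✓
s = 6: P(6, 8) = 120. ✓
s = 9: P(9, 6) = 111 and P(9, 7) = 154; 120 is not s-gonal.
s = 11: P(11, 5) = 95 and P(11, 6) = 141; 120 is not s-gonal.
Hits: s ∈ {3, 6} → 2.

2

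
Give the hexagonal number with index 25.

25·(2·25 − 1) = 25·49 = 1225.

1225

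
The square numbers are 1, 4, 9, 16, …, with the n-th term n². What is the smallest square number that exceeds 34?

Solve n² > 34 for integer n.
The largest n with value ≤ 34 is 5 (since 25 ≤ 34 < 36), so the first above is n = 6, value 36.

36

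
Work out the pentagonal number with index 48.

3432

48·(3·48 − 1)/2 = 48·143/2 = 3432.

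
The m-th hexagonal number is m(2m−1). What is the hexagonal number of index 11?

231

11·(2·11 − 1) = 11·21 = 231.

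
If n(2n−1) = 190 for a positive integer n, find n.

Set n(2n−1) = 190, giving 2n² − n − 190 = 0.
So n = (1 + 39) / 4 = 40/4 = 10.

10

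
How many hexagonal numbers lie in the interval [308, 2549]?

The n-th hexagonal number is n(2n−1).
Smallest index with value ≥ 308: n = 13 (giving 325).
Largest index with value ≤ 2549: n = 35 (giving 2415).
Indices 13 through 35: 23 terms.

23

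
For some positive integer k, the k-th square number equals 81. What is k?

We need n² = 81, so n = √81 = 9.
Check: 9² = 81. ✓

9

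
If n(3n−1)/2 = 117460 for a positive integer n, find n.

280

Set n(3n−1)/2 = 117460, giving 3n² − n − 234920 = 0.
The discriminant is 1 + 24·117460 = 2819041, and √2819041 = 1679.
So n = (1 + 1679) / 6 = 1680/6 = 280.
Check: 280·(3·280 − 1)/2 = 117460. ✓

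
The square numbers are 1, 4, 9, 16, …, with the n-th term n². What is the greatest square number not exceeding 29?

25

Solve n² ≤ 29 for integer n.
n = 5 gives 25 ≤ 29, while n = 6 gives 36 > 29; so the answer is 25.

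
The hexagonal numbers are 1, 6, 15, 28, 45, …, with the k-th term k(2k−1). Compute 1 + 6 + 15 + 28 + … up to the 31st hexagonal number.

Σ i(2i−1) = 2Σi² − Σi over i = 1..31.
Σi = 496 and Σi² = 10416.
2·10416 − 1·496 = 20336.

20336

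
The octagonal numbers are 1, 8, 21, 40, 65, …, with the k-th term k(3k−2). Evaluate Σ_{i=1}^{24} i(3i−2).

Σ i(3i−2) = 3Σi² − 2Σi over i = 1..24.
Σi = 300 and Σi² = 4900.
3·4900 − 2·300 = 14100.

14100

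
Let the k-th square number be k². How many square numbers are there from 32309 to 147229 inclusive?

The n-th square number is n².
Smallest index with value ≥ 32309: n = 180 (giving 32400).
Largest index with value ≤ 147229: n = 383 (giving 146689).
Indices 180 through 383: 204 terms.

204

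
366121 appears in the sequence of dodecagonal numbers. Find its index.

Set n(5n−4) = 366121, giving 5n² − 4n − 366121 = 0.
So n = (4 + 2706) / 10 = 2710/10 = 271.
Check: 271·(5·271 − 4) = 366121. ✓

271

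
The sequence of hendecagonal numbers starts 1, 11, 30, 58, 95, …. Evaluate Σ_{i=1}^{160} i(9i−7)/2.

6156640

Σ i(9i−7)/2 = (9Σi² − 7Σi) / 2 over i = 1..160.
Σi = 12880 and Σi² = 1378160.
(9·1378160 − 7·12880) / 2 = 12313280/2 = 6156640.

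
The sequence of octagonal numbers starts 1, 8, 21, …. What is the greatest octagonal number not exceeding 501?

Solve n(3n−2) ≤ 501 for integer n.
n = 13 gives 481 ≤ 501, while n = 14 gives 560 > 501; so the answer is 481.

481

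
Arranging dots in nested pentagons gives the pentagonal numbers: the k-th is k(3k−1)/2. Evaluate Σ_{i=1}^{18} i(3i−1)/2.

3078

Σ i(3i−1)/2 = (3Σi² − Σi) / 2 over i = 1..18.
Σi = 171 and Σi² = 2109.
(3·2109 − 1·171) / 2 = 6156/2 = 3078.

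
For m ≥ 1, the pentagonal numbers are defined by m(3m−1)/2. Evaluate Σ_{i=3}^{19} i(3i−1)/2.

Σ i(3i−1)/2 = (3Σi² − Σi) / 2 over i = 3..19.
Σi = 190 − 3 = 187 and Σi² = 2470 − 5 = 2465.
(3·2465 − 1·187) / 2 = 7208/2 = 3604.

3604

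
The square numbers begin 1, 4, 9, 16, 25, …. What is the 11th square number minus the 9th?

11² = 121 and 9² = 81.
Difference: 121 − 81 = 40.

40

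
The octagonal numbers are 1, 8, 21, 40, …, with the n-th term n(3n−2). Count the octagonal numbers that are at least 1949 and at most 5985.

20

The n-th octagonal number is n(3n−2).
Smallest index with value ≥ 1949: n = 26 (giving 1976).
Largest index with value ≤ 5985: n = 45 (giving 5985).
Indices 26 through 45: 20 terms.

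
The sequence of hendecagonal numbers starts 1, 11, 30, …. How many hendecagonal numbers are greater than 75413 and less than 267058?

114

The n-th hendecagonal number is n(9n−7)/2.
Smallest index with value > 75413: n = 130 (giving 75595).
Largest index with value < 267058: n = 243 (giving 264870).
Indices 130 through 243: 114 terms.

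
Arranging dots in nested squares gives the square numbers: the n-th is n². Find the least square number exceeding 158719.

159201

Solve n² > 158719 for integer n.
The largest n with value ≤ 158719 is 398 (since 158404 ≤ 158719 < 159201), so the first above is n = 399, value 159201.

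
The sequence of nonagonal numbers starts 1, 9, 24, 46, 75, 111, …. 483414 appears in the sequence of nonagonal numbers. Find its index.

Set n(7n−5)/2 = 483414, giving 7n² − 5n − 966828 = 0.
So n = (5 + 5203) / 14 = 5208/14 = 372.
Check: 372·(7·372 − 5)/2 = 483414. ✓

372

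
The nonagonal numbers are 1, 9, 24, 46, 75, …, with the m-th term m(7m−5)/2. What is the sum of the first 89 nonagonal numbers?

826365

Σ i(7i−5)/2 = (7Σi² − 5Σi) / 2 over i = 1..89.
Σi = 4005 and Σi² = 238965.
(7·238965 − 5·4005) / 2 = 1652730/2 = 826365.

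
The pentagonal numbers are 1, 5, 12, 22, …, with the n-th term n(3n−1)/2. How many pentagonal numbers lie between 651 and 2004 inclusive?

16

The n-th pentagonal number is n(3n−1)/2.
Smallest index with value ≥ 651: n = 21 (giving 651).
Largest index with value ≤ 2004: n = 36 (giving 1926).
Indices 21 through 36: 16 terms.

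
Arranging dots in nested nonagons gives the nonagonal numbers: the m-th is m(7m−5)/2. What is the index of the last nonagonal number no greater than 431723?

Solve n(7n−5)/2 ≤ 431723 for integer n.
n = 351 gives 430326 ≤ 431723, while n = 352 gives 432784 > 431723; so the answer is index 351.

351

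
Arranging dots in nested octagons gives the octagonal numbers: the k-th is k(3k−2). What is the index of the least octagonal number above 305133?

320

Solve n(3n−2) > 305133 for integer n.
The largest n with value ≤ 305133 is 319 (since 304645 ≤ 305133 < 306560), so the first above is n = 320, value 306560.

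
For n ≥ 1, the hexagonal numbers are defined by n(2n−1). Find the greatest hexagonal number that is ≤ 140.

Solve n(2n−1) ≤ 140 for integer n.
n = 8 gives 120 ≤ 140, while n = 9 gives 153 > 140; so the answer is 120.

120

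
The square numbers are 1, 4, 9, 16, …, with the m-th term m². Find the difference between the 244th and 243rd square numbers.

n² − (n−1)² = 2n − 1, so 244² − 243² = 2·244 − 1 = 487.

487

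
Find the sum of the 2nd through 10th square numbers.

384

Σ_{i=2}^{10} i² = 385 − 1 = 384.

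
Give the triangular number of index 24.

300

The 24th triangular number is n(n+1)/2 with n = 24.
24·25/2 = 600/2 = 300.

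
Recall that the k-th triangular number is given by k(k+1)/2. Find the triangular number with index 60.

The 60th triangular number is n(n+1)/2 with n = 60.
60·61/2 = 3660/2 = 1830.

1830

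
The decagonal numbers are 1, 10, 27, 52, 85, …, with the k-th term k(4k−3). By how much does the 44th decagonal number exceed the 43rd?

Consecutive decagonal numbers differ by 8n − 7: here 8·44 − 7 = 345.

345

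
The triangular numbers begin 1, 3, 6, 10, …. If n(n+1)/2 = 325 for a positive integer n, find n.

Set n(n+1)/2 = 325, giving n² + n − 650 = 0.
So n = (-1 + 51) / 2 = 50/2 = 25.

25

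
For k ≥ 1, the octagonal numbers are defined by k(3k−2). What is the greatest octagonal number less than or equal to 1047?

Solve n(3n−2) ≤ 1047 for integer n.
n = 19 gives 1045 ≤ 1047, while n = 20 gives 1160 > 1047; so the answer is 1045.

1045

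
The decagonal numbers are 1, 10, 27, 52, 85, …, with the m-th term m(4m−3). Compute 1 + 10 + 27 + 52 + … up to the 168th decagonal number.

Σ i(4i−3) = 4Σi² − 3Σi over i = 1..168.
Σi = 14196 and Σi² = 1594684.
4·1594684 − 3·14196 = 6336148.

6336148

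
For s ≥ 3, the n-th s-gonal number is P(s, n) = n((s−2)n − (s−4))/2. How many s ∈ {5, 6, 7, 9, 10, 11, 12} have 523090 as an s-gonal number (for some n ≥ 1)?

s = 5: P(5, 590) = 521855 and P(5, 591) = 523626; 523090 is not s-gonal.
s = 6: P(6, 511) = 521731 and P(6, 512) = 523776; 523090 is not s-gonal.
s = 7: P(7, 457) = 521437 and P(7, 458) = 523723; 523090 is not s-gonal.
s = 9: P(9, 386) = 520521 and P(9, 387) = 523224; 523090 is not s-gonal.
s = 10: P(10, 362) = 523090. ✓
s = 11: P(11, 341) = 522071 and P(11, 342) = 525141; 523090 is not s-gonal.
s = 12: P(12, 323) = 520353 and P(12, 324) = 523584; 523090 is not s-gonal.
Hits: s ∈ {10} → 1.

1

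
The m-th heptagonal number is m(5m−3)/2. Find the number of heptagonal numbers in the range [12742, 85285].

The n-th heptagonal number is n(5n−3)/2.
Smallest index with value ≥ 12742: n = 72 (giving 12852).
Largest index with value ≤ 85285: n = 185 (giving 85285).
Indices 72 through 185: 114 terms.

114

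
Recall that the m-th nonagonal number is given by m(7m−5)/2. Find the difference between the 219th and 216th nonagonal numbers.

4560

219·(7·219 − 5)/2 = 167316 and 216·(7·216 − 5)/2 = 162756.
Difference: 167316 − 162756 = 4560.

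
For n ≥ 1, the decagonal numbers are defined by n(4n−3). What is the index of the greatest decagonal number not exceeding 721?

13

Solve n(4n−3) ≤ 721 for integer n.
n = 13 gives 637 ≤ 721, while n = 14 gives 742 > 721; so the answer is index 13.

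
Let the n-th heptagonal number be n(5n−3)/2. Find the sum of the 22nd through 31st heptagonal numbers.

Σ i(5i−3)/2 = (5Σi² − 3Σi) / 2 over i = 22..31.
Σi = 496 − 231 = 265 and Σi² = 10416 − 3311 = 7105.
(5·7105 − 3·265) / 2 = 34730/2 = 17365.

17365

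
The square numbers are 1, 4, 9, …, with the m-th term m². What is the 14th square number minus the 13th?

27

n² − (n−1)² = 2n − 1, so 14² − 13² = 2·14 − 1 = 27.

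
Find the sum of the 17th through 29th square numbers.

7059

Σ_{i=17}^{29} i² = 8555 − 1496 = 7059.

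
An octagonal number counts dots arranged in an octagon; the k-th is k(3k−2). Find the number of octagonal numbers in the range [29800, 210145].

The n-th octagonal number is n(3n−2).
Smallest index with value ≥ 29800: n = 100 (giving 29800).
Largest index with value ≤ 210145: n = 265 (giving 210145).
Indices 100 through 265: 166 terms.

166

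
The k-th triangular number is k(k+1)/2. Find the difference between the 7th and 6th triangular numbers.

7

Consecutive triangular numbers differ by n: T_{7} − T_{6} = 7.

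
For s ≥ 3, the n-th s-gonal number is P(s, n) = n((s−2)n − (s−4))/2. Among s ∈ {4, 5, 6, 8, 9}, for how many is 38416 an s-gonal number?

1

s = 4: P(4, 196) = 38416. ✓
s = 5: P(5, 160) = 38320 and P(5, 161) = 38801; 38416 is not s-gonal.
s = 6: P(6, 138) = 37950 and P(6, 139) = 38503; 38416 is not s-gonal.
s = 8: P(8, 113) = 38081 and P(8, 114) = 38760; 38416 is not s-gonal.
s = 9: P(9, 105) = 38325 and P(9, 106) = 39061; 38416 is not s-gonal.
Hits: s ∈ {4} → 1.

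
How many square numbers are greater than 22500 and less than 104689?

The n-th square number is n².
Smallest index with value > 22500: n = 151 (giving 22801).
Largest index with value < 104689: n = 323 (giving 104329).
Indices 151 through 323: 173 terms.

173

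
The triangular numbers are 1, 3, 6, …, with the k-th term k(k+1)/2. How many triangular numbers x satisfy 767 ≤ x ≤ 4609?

57

The n-th triangular number is n(n+1)/2.
Smallest index with value ≥ 767: n = 39 (giving 780).
Largest index with value ≤ 4609: n = 95 (giving 4560).
Indices 39 through 95: 57 terms.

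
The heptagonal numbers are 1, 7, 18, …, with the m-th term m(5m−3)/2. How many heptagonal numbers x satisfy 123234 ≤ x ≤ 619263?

The n-th heptagonal number is n(5n−3)/2.
Smallest index with value ≥ 123234: n = 223 (giving 123988).
Largest index with value ≤ 619263: n = 498 (giving 619263).
Indices 223 through 498: 276 terms.

276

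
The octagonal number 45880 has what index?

124

Set n(3n−2) = 45880, giving 3n² − 2n − 45880 = 0.
So n = (2 + 742) / 6 = 744/6 = 124.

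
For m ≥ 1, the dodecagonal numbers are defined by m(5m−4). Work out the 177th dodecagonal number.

155937

The 177th dodecagonal number is n(5n−4) with n = 177.
177·(5·177 − 4) = 177·881 = 155937.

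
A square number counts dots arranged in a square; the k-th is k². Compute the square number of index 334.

The 334th square number is n² with n = 334.
334² = 111556.

111556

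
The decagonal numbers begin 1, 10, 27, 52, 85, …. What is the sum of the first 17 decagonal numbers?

Σ i(4i−3) = 4Σi² − 3Σi over i = 1..17.
Σi = 153 and Σi² = 1785.
4·1785 − 3·153 = 6681.

6681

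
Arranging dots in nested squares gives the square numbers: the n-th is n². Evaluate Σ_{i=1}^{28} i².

Σ_{i=1}^{28} i² = 28·29·57/6 = 7714.

7714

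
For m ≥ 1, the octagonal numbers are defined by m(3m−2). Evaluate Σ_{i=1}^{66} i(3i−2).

Σ i(3i−2) = 3Σi² − 2Σi over i = 1..66.
Σi = 2211 and Σi² = 98021.
3·98021 − 2·2211 = 289641.

289641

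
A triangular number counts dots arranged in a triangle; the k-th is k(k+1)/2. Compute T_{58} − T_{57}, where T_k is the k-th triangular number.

58

Consecutive triangular numbers differ by n: T_{58} − T_{57} = 58.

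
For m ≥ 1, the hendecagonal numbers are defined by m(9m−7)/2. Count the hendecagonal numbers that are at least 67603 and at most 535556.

The n-th hendecagonal number is n(9n−7)/2.
Smallest index with value ≥ 67603: n = 123 (giving 67650).
Largest index with value ≤ 535556: n = 345 (giving 534405).
Indices 123 through 345: 223 terms.

223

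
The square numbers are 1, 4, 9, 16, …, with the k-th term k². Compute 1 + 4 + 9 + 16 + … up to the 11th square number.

506

Σ_{i=1}^{11} i² = 11·12·23/6 = 506.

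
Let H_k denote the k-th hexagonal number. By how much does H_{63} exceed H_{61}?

63·(2·63 − 1) = 7875 and 61·(2·61 − 1) = 7381.
Difference: 7875 − 7381 = 494.

494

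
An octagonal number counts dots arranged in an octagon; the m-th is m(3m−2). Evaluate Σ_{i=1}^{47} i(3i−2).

104904

Σ i(3i−2) = 3Σi² − 2Σi over i = 1..47.
Σi = 1128 and Σi² = 35720.
3·35720 − 2·1128 = 104904.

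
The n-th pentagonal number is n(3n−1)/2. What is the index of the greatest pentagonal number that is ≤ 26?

Solve n(3n−1)/2 ≤ 26 for integer n.
n = 4 gives 22 ≤ 26, while n = 5 gives 35 > 26; so the answer is index 4.

4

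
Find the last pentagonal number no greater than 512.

477

Solve n(3n−1)/2 ≤ 512 for integer n.
n = 18 gives 477 ≤ 512, while n = 19 gives 532 > 512; so the answer is 477.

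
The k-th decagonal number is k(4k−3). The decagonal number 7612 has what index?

Set n(4n−3) = 7612, giving 4n² − 3n − 7612 = 0.
The discriminant is 9 + 16·7612 = 121801, and √121801 = 349.
So n = (3 + 349) / 8 = 352/8 = 44.
Check: 44·(4·44 − 3) = 7612. ✓

44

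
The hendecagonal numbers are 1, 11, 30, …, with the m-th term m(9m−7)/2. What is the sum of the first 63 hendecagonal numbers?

376992

Σ i(9i−7)/2 = (9Σi² − 7Σi) / 2 over i = 1..63.
Σi = 2016 and Σi² = 85344.
(9·85344 − 7·2016) / 2 = 753984/2 = 376992.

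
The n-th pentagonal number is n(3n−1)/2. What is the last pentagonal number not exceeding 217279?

216410

Solve n(3n−1)/2 ≤ 217279 for integer n.
n = 380 gives 216410 ≤ 217279, while n = 381 gives 217551 > 217279; so the answer is 216410.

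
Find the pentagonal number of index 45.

45·(3·45 − 1)/2 = 45·134/2 = 45·67 = 3015.

3015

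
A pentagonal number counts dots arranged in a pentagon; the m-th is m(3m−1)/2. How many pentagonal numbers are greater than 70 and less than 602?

The n-th pentagonal number is n(3n−1)/2.
Smallest index with value > 70: n = 8 (giving 92).
Largest index with value < 602: n = 20 (giving 590).
Indices 8 through 20: 13 terms.

13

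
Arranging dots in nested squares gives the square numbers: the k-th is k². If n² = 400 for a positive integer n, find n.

We need n² = 400, so n = √400 = 20.

20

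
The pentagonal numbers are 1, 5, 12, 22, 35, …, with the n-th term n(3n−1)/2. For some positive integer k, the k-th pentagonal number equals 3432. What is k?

Set n(3n−1)/2 = 3432, giving 3n² − n − 6864 = 0.
The discriminant is 1 + 24·3432 = 82369, and √82369 = 287.
So n = (1 + 287) / 6 = 288/6 = 48.
Check: 48·(3·48 − 1)/2 = 3432. ✓

48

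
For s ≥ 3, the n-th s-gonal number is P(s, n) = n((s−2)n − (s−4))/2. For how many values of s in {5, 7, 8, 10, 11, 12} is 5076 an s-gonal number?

s = 5: P(5, 58) = 5017 and P(5, 59) = 5192; 5076 is not s-gonal.
s = 7: P(7, 45) = 4995 and P(7, 46) = 5221; 5076 is not s-gonal.
s = 8: P(8, 41) = 4961 and P(8, 42) = 5208; 5076 is not s-gonal.
s = 10: P(10, 36) = 5076. ✓
s = 11: P(11, 33) = 4785 and P(11, 34) = 5083; 5076 is not s-gonal.
s = 12: P(12, 32) = 4992 and P(12, 33) = 5313; 5076 is not s-gonal.
Hits: s ∈ {10} → 1.

1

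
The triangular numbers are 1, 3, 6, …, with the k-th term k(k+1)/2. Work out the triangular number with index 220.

24310

220·221/2 = 48620/2 = 24310.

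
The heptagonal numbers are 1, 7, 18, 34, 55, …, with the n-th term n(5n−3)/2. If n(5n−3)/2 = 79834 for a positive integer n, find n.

179

Set n(5n−3)/2 = 79834, giving 5n² − 3n − 159668 = 0.
So n = (3 + 1787) / 10 = 1790/10 = 179.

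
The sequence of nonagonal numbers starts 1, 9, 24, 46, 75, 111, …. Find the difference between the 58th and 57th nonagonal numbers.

400

Consecutive nonagonal numbers differ by 7n − 6: here 7·58 − 6 = 400.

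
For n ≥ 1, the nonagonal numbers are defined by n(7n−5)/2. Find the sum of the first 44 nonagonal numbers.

100320

Σ i(7i−5)/2 = (7Σi² − 5Σi) / 2 over i = 1..44.
Σi = 990 and Σi² = 29370.
(7·29370 − 5·990) / 2 = 200640/2 = 100320.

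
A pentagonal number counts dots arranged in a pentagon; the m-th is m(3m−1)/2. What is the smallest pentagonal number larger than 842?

Solve n(3n−1)/2 > 842 for integer n.
The largest n with value ≤ 842 is 23 (since 782 ≤ 842 < 852), so the first above is n = 24, value 852.

852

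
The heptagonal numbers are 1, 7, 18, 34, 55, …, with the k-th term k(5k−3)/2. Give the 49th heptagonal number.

The 49th heptagonal number is n(5n−3)/2 with n = 49.
49·(5·49 − 3)/2 = 49·242/2 = 49·121 = 5929.

5929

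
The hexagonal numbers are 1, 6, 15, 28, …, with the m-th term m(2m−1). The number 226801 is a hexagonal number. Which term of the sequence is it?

Set n(2n−1) = 226801, giving 2n² − n − 226801 = 0.
The discriminant is 1 + 8·226801 = 1814409, and √1814409 = 1347.
So n = (1 + 1347) / 4 = 1348/4 = 337.

337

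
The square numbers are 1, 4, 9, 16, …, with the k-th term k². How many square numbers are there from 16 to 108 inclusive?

The n-th square number is n².
Smallest index with value ≥ 16: n = 4 (giving 16).
Largest index with value ≤ 108: n = 10 (giving 100).
Indices 4 through 10: 7 terms.

7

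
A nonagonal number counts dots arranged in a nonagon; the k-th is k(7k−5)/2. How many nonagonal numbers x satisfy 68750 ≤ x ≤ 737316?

The n-th nonagonal number is n(7n−5)/2.
Smallest index with value ≥ 68750: n = 141 (giving 69231).
Largest index with value ≤ 737316: n = 459 (giving 736236).
Indices 141 through 459: 319 terms.

319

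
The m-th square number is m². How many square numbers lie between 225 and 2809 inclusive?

39

The n-th square number is n².
Smallest index with value ≥ 225: n = 15 (giving 225).
Largest index with value ≤ 2809: n = 53 (giving 2809).
Indices 15 through 53: 39 terms.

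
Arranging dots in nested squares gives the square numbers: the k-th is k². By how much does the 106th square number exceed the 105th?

211

n² − (n−1)² = 2n − 1, so 106² − 105² = 2·106 − 1 = 211.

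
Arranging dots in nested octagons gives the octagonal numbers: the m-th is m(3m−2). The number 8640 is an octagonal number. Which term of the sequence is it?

Set n(3n−2) = 8640, giving 3n² − 2n − 8640 = 0.
So n = (2 + 322) / 6 = 324/6 = 54.

54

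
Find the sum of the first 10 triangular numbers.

Σ i(i+1)/2 = (Σi² + Σi) / 2 over i = 1..10.
Σi = 55 and Σi² = 385.
(1·385 + 1·55) / 2 = 440/2 = 220.

220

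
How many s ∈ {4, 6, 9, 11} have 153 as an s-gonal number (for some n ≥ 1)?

1

s = 4: P(4, 12) = 144 and P(4, 13) = 169; 153 is not s-gonal.
s = 6: P(6, 9) = 153. ✓
s = 9: P(9, 6) = 111 and P(9, 7) = 154; 153 is not s-gonal.
s = 11: P(11, 6) = 141 and P(11, 7) = 196; 153 is not s-gonal.
Hits: s ∈ {6} → 1.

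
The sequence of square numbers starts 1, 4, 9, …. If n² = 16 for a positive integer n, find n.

We need n² = 16, so n = √16 = 4.
Check: 4² = 16. ✓

4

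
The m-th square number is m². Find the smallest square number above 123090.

123201

Solve n² > 123090 for integer n.
The largest n with value ≤ 123090 is 350 (since 122500 ≤ 123090 < 123201), so the first above is n = 351, value 123201.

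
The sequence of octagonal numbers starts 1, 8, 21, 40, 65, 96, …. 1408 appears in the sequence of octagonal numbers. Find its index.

22

Set n(3n−2) = 1408, giving 3n² − 2n − 1408 = 0.
The discriminant is 4 + 12·1408 = 16900, and √16900 = 130.
So n = (2 + 130) / 6 = 132/6 = 22.
Check: 22·(3·22 − 2) = 1408. ✓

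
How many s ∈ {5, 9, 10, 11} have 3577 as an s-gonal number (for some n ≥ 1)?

1

s = 5: P(5, 49) = 3577. ✓
s = 9: P(9, 32) = 3504 and P(9, 33) = 3729; 3577 is not s-gonal.
s = 10: P(10, 30) = 3510 and P(10, 31) = 3751; 3577 is not s-gonal.
s = 11: P(11, 28) = 3430 and P(11, 29) = 3683; 3577 is not s-gonal.
Hits: s ∈ {5} → 1.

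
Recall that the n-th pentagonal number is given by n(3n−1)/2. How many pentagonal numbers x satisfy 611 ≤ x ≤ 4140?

32

The n-th pentagonal number is n(3n−1)/2.
Smallest index with value ≥ 611: n = 21 (giving 651).
Largest index with value ≤ 4140: n = 52 (giving 4030).
Indices 21 through 52: 32 terms.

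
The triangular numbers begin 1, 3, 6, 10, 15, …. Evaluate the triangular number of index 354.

62835

The 354th triangular number is n(n+1)/2 with n = 354.
354·355/2 = 125670/2 = 62835.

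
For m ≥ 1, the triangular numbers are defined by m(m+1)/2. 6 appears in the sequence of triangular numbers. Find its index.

Set n(n+1)/2 = 6, giving n² + n − 12 = 0.
The discriminant is 1 + 8·6 = 49, and √49 = 7.
So n = (-1 + 7) / 2 = 6/2 = 3.
Check: 3·4/2 = 6. ✓

3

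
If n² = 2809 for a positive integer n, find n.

53

We need n² = 2809, so n = √2809 = 53.
Check: 53² = 2809. ✓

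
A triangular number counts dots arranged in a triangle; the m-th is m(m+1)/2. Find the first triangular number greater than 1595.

1596

Solve n(n+1)/2 > 1595 for integer n.
The largest n with value ≤ 1595 is 55 (since 1540 ≤ 1595 < 1596), so the first above is n = 56, value 1596.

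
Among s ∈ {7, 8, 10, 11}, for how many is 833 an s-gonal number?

2

s = 7: P(7, 18) = 783 and P(7, 19) = 874; 833 is not s-gonal.
s = 8: P(8, 17) = 833. ✓
s = 10: P(10, 14) = 742 and P(10, 15) = 855; 833 is not s-gonal.
s = 11: P(11, 14) = 833. ✓
Hits: s ∈ {8, 11} → 2.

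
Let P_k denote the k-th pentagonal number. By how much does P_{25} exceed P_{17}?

25·(3·25 − 1)/2 = 925 and 17·(3·17 − 1)/2 = 425.
Difference: 925 − 425 = 500.

500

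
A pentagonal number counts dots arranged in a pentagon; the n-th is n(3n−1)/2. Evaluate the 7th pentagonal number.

70

The 7th pentagonal number is n(3n−1)/2 with n = 7.
7·(3·7 − 1)/2 = 7·20/2 = 7·10 = 70.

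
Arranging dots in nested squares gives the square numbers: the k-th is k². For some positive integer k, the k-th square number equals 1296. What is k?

36

We need n² = 1296, so n = √1296 = 36.
Check: 36² = 1296. ✓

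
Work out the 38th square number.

1444

The 38th square number is n² with n = 38.
38² = 1444.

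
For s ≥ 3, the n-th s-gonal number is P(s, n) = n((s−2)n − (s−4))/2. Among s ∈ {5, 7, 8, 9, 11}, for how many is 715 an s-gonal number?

s = 5: P(5, 22) = 715. ✓
s = 7: P(7, 17) = 697 and P(7, 18) = 783; 715 is not s-gonal.
s = 8: P(8, 15) = 645 and P(8, 16) = 736; 715 is not s-gonal.
s = 9: P(9, 14) = 651 and P(9, 15) = 750; 715 is not s-gonal.
s = 11: P(11, 13) = 715. ✓
Hits: s ∈ {5, 11} → 2.

2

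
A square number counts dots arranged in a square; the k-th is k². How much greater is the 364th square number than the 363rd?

n² − (n−1)² = 2n − 1, so 364² − 363² = 2·364 − 1 = 727.

727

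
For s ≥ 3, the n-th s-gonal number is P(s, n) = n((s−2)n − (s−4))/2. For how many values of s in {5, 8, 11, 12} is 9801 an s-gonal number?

1

s = 5: P(5, 81) = 9801. ✓
s = 8: P(8, 57) = 9633 and P(8, 58) = 9976; 9801 is not s-gonal.
s = 11: P(11, 47) = 9776 and P(11, 48) = 10200; 9801 is not s-gonal.
s = 12: P(12, 44) = 9504 and P(12, 45) = 9945; 9801 is not s-gonal.
Hits: s ∈ {5} → 1.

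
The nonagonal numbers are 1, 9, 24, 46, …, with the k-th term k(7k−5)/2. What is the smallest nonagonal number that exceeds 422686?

Solve n(7n−5)/2 > 422686 for integer n.
The largest n with value ≤ 422686 is 347 (since 420564 ≤ 422686 < 422994), so the first above is n = 348, value 422994.

422994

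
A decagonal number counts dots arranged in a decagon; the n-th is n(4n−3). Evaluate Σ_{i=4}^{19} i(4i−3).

9272

Σ i(4i−3) = 4Σi² − 3Σi over i = 4..19.
Σi = 190 − 6 = 184 and Σi² = 2470 − 14 = 2456.
4·2456 − 3·184 = 9272.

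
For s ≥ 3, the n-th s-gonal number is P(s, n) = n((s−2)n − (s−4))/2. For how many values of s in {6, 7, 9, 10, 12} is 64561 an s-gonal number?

1

s = 6: P(6, 179) = 63903 and P(6, 180) = 64620; 64561 is not s-gonal.
s = 7: P(7, 161) = 64561. ✓
s = 9: P(9, 136) = 64396 and P(9, 137) = 65349; 64561 is not s-gonal.
s = 10: P(10, 127) = 64135 and P(10, 128) = 65152; 64561 is not s-gonal.
s = 12: P(12, 114) = 64524 and P(12, 115) = 65665; 64561 is not s-gonal.
Hits: s ∈ {7} → 1.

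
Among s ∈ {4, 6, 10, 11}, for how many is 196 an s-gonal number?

s = 4: P(4, 14) = 196. ✓
s = 6: P(6, 10) = 190 and P(6, 11) = 231; 196 is not s-gonal.
s = 10: P(10, 7) = 175 and P(10, 8) = 232; 196 is not s-gonal.
s = 11: P(11, 7) = 196. ✓
Hits: s ∈ {4, 11} → 2.

2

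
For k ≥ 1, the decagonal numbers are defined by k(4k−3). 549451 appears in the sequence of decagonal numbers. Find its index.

Set n(4n−3) = 549451, giving 4n² − 3n − 549451 = 0.
The discriminant is 9 + 16·549451 = 8791225, and √8791225 = 2965.
So n = (3 + 2965) / 8 = 2968/8 = 371.
Check: 371·(4·371 − 3) = 549451. ✓

371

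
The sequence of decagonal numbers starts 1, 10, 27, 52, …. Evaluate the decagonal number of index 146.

84826

The 146th decagonal number is n(4n−3) with n = 146.
146·(4·146 − 3) = 146·581 = 84826.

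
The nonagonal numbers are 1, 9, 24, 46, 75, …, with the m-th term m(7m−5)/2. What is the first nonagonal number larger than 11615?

Solve n(7n−5)/2 > 11615 for integer n.
The largest n with value ≤ 11615 is 57 (since 11229 ≤ 11615 < 11629), so the first above is n = 58, value 11629.

11629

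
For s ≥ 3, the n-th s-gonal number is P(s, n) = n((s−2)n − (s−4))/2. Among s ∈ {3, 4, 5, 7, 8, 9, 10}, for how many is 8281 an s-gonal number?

s = 3: P(3, 128) = 8256 and P(3, 129) = 8385; 8281 is not s-gonal.
s = 4: P(4, 91) = 8281. ✓
s = 5: P(5, 74) = 8177 and P(5, 75) = 8400; 8281 is not s-gonal.
s = 7: P(7, 57) = 8037 and P(7, 58) = 8323; 8281 is not s-gonal.
s = 8: P(8, 52) = 8008 and P(8, 53) = 8321; 8281 is not s-gonal.
s = 9: P(9, 49) = 8281. ✓
s = 10: P(10, 45) = 7965 and P(10, 46) = 8326; 8281 is not s-gonal.
Hits: s ∈ {4, 9} → 2.

2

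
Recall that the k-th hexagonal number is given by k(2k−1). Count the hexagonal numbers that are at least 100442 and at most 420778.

The n-th hexagonal number is n(2n−1).
Smallest index with value ≥ 100442: n = 225 (giving 101025).
Largest index with value ≤ 420778: n = 458 (giving 419070).
Indices 225 through 458: 234 terms.

234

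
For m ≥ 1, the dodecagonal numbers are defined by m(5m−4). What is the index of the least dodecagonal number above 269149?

Solve n(5n−4) > 269149 for integer n.
The largest n with value ≤ 269149 is 232 (since 268192 ≤ 269149 < 270513), so the first above is n = 233, value 270513.

233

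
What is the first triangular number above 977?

Solve n(n+1)/2 > 977 for integer n.
The largest n with value ≤ 977 is 43 (since 946 ≤ 977 < 990), so the first above is n = 44, value 990.

990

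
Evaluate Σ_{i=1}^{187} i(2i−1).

4376922

Σ i(2i−1) = 2Σi² − Σi over i = 1..187.
Σi = 17578 and Σi² = 2197250.
2·2197250 − 1·17578 = 4376922.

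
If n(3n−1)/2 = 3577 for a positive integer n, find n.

Set n(3n−1)/2 = 3577, giving 3n² − n − 7154 = 0.
The discriminant is 1 + 24·3577 = 85849, and √85849 = 293.
So n = (1 + 293) / 6 = 294/6 = 49.

49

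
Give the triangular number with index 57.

57·58/2 = 3306/2 = 1653.

1653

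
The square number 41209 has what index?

We need n² = 41209, so n = √41209 = 203.

203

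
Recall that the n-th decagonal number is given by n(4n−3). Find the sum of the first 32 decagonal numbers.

44176

Σ i(4i−3) = 4Σi² − 3Σi over i = 1..32.
Σi = 528 and Σi² = 11440.
4·11440 − 3·528 = 44176.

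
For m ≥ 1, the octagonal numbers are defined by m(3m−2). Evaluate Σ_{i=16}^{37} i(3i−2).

Σ i(3i−2) = 3Σi² − 2Σi over i = 16..37.
Σi = 703 − 120 = 583 and Σi² = 17575 − 1240 = 16335.
3·16335 − 2·583 = 47839.

47839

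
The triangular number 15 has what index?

5

Set n(n+1)/2 = 15, giving n² + n − 30 = 0.
So n = (-1 + 11) / 2 = 10/2 = 5.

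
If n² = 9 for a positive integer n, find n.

3

We need n² = 9, so n = √9 = 3.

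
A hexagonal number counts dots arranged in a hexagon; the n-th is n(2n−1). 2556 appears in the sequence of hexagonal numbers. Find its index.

36

Set n(2n−1) = 2556, giving 2n² − n − 2556 = 0.
The discriminant is 1 + 8·2556 = 20449, and √20449 = 143.
So n = (1 + 143) / 4 = 144/4 = 36.
Check: 36·(2·36 − 1) = 2556. ✓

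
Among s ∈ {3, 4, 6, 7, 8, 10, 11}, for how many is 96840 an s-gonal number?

s = 3: P(3, 439) = 96580 and P(3, 440) = 97020; 96840 is not s-gonal.
s = 4: P(4, 311) = 96721 and P(4, 312) = 97344; 96840 is not s-gonal.
s = 6: P(6, 220) = 96580 and P(6, 221) = 97461; 96840 is not s-gonal.
s = 7: P(7, 197) = 96727 and P(7, 198) = 97713; 96840 is not s-gonal.
s = 8: P(8, 180) = 96840. ✓
s = 10: P(10, 155) = 95635 and P(10, 156) = 96876; 96840 is not s-gonal.
s = 11: P(11, 147) = 96726 and P(11, 148) = 98050; 96840 is not s-gonal.
Hits: s ∈ {8} → 1.

1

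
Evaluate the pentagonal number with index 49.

The 49th pentagonal number is n(3n−1)/2 with n = 49.
49·(3·49 − 1)/2 = 49·146/2 = 49·73 = 3577.

3577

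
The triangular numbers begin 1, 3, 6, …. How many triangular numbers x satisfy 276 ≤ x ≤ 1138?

25

The n-th triangular number is n(n+1)/2.
Smallest index with value ≥ 276: n = 23 (giving 276).
Largest index with value ≤ 1138: n = 47 (giving 1128).
Indices 23 through 47: 25 terms.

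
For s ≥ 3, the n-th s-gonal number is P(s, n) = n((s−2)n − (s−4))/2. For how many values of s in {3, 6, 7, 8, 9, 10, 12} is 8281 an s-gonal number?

s = 3: P(3, 128) = 8256 and P(3, 129) = 8385; 8281 is not s-gonal.
s = 6: P(6, 64) = 8128 and P(6, 65) = 8385; 8281 is not s-gonal.
s = 7: P(7, 57) = 8037 and P(7, 58) = 8323; 8281 is not s-gonal.
s = 8: P(8, 52) = 8008 and P(8, 53) = 8321; 8281 is not s-gonal.
s = 9: P(9, 49) = 8281. ✓
s = 10: P(10, 45) = 7965 and P(10, 46) = 8326; 8281 is not s-gonal.
s = 12: P(12, 41) = 8241 and P(12, 42) = 8652; 8281 is not s-gonal.
Hits: s ∈ {9} → 1.

1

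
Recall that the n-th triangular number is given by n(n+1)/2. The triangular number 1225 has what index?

Set n(n+1)/2 = 1225, giving n² + n − 2450 = 0.
So n = (-1 + 99) / 2 = 98/2 = 49.
Check: 49·50/2 = 1225. ✓

49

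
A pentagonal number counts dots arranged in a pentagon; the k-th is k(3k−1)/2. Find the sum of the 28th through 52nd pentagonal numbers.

Σ i(3i−1)/2 = (3Σi² − Σi) / 2 over i = 28..52.
Σi = 1378 − 378 = 1000 and Σi² = 48230 − 6930 = 41300.
(3·41300 − 1·1000) / 2 = 122900/2 = 61450.

61450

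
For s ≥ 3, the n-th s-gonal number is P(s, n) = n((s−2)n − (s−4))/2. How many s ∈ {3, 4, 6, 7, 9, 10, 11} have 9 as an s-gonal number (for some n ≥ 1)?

2

s = 3: P(3, 3) = 6 and P(3, 4) = 10; 9 is not s-gonal.
s = 4: P(4, 3) = 9. ✓
s = 6: P(6, 2) = 6 and P(6, 3) = 15; 9 is not s-gonal.
s = 7: P(7, 2) = 7 and P(7, 3) = 18; 9 is not s-gonal.
s = 9: P(9, 2) = 9. ✓
s = 10: P(10, 1) = 1 and P(10, 2) = 10; 9 is not s-gonal.
s = 11: P(11, 1) = 1 and P(11, 2) = 11; 9 is not s-gonal.
Hits: s ∈ {4, 9} → 2.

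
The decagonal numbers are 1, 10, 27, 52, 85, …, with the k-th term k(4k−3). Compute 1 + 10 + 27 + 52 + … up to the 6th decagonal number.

Σ i(4i−3) = 4Σi² − 3Σi over i = 1..6.
Σi = 21 and Σi² = 91.
4·91 − 3·21 = 301.

301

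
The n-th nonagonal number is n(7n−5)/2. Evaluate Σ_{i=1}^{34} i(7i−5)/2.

46410

Σ i(7i−5)/2 = (7Σi² − 5Σi) / 2 over i = 1..34.
Σi = 595 and Σi² = 13685.
(7·13685 − 5·595) / 2 = 92820/2 = 46410.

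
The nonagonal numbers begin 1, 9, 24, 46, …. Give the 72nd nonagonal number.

72·(7·72 − 5)/2 = 72·499/2 = 17964.

17964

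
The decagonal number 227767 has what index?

239

Set n(4n−3) = 227767, giving 4n² − 3n − 227767 = 0.
The discriminant is 9 + 16·227767 = 3644281, and √3644281 = 1909.
So n = (3 + 1909) / 8 = 1912/8 = 239.
Check: 239·(4·239 − 3) = 227767. ✓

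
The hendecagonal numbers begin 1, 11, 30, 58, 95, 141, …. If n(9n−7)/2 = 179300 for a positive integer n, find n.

200

Set n(9n−7)/2 = 179300, giving 9n² − 7n − 358600 = 0.
The discriminant is 49 + 72·179300 = 12909649, and √12909649 = 3593.
So n = (7 + 3593) / 18 = 3600/18 = 200.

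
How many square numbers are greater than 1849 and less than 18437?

92

The n-th square number is n².
Smallest index with value > 1849: n = 44 (giving 1936).
Largest index with value < 18437: n = 135 (giving 18225).
Indices 44 through 135: 92 terms.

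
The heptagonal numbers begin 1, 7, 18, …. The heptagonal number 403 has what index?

13

Set n(5n−3)/2 = 403, giving 5n² − 3n − 806 = 0.
The discriminant is 9 + 40·403 = 16129, and √16129 = 127.
So n = (3 + 127) / 10 = 130/10 = 13.
Check: 13·(5·13 − 3)/2 = 403. ✓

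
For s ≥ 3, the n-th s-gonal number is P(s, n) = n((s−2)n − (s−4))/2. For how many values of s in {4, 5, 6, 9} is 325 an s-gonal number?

2

s = 4: P(4, 18) = 324 and P(4, 19) = 361; 325 is not s-gonal.
s = 5: P(5, 14) = 287 and P(5, 15) = 330; 325 is not s-gonal.
s = 6: P(6, 13) = 325. ✓
s = 9: P(9, 10) = 325. ✓
Hits: s ∈ {6, 9} → 2.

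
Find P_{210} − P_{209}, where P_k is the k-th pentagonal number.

Consecutive pentagonal numbers differ by 3n − 2: here 3·210 − 2 = 628.

628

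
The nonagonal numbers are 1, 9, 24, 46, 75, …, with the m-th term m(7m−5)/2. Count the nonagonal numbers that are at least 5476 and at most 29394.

53

The n-th nonagonal number is n(7n−5)/2.
Smallest index with value ≥ 5476: n = 40 (giving 5500).
Largest index with value ≤ 29394: n = 92 (giving 29394).
Indices 40 through 92: 53 terms.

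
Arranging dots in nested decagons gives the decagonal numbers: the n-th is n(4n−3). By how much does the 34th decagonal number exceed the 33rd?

Consecutive decagonal numbers differ by 8n − 7: here 8·34 − 7 = 265.

265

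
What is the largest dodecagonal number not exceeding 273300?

272844

Solve n(5n−4) ≤ 273300 for integer n.
n = 234 gives 272844 ≤ 273300, while n = 235 gives 275185 > 273300; so the answer is 272844.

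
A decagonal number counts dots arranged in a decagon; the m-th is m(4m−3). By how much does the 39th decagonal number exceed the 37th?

39·(4·39 − 3) = 5967 and 37·(4·37 − 3) = 5365.
Difference: 5967 − 5365 = 602.

602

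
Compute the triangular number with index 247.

30628

The 247th triangular number is n(n+1)/2 with n = 247.
247·248/2 = 61256/2 = 30628.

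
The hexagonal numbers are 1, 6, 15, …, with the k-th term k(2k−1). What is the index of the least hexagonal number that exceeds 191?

Solve n(2n−1) > 191 for integer n.
The largest n with value ≤ 191 is 10 (since 190 ≤ 191 < 231), so the first above is n = 11, value 231.

11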